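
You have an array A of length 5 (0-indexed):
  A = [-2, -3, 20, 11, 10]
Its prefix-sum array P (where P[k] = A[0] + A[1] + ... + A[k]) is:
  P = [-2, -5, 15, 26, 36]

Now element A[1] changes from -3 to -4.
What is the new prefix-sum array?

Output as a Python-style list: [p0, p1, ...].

Change: A[1] -3 -> -4, delta = -1
P[k] for k < 1: unchanged (A[1] not included)
P[k] for k >= 1: shift by delta = -1
  P[0] = -2 + 0 = -2
  P[1] = -5 + -1 = -6
  P[2] = 15 + -1 = 14
  P[3] = 26 + -1 = 25
  P[4] = 36 + -1 = 35

Answer: [-2, -6, 14, 25, 35]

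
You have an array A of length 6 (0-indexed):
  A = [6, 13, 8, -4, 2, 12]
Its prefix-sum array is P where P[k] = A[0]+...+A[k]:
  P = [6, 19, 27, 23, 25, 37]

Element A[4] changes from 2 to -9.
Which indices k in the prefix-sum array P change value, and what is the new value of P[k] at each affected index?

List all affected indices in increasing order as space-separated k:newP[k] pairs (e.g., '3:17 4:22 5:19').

P[k] = A[0] + ... + A[k]
P[k] includes A[4] iff k >= 4
Affected indices: 4, 5, ..., 5; delta = -11
  P[4]: 25 + -11 = 14
  P[5]: 37 + -11 = 26

Answer: 4:14 5:26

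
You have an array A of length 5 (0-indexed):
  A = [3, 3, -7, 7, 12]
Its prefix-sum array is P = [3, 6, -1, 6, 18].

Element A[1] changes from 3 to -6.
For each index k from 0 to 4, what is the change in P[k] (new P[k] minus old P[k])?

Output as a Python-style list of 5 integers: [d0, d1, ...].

Element change: A[1] 3 -> -6, delta = -9
For k < 1: P[k] unchanged, delta_P[k] = 0
For k >= 1: P[k] shifts by exactly -9
Delta array: [0, -9, -9, -9, -9]

Answer: [0, -9, -9, -9, -9]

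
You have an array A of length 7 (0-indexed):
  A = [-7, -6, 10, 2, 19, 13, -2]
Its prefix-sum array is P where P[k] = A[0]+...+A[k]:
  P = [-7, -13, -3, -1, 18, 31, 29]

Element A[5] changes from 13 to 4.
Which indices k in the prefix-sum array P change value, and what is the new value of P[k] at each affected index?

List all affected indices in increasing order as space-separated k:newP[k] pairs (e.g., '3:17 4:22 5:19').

P[k] = A[0] + ... + A[k]
P[k] includes A[5] iff k >= 5
Affected indices: 5, 6, ..., 6; delta = -9
  P[5]: 31 + -9 = 22
  P[6]: 29 + -9 = 20

Answer: 5:22 6:20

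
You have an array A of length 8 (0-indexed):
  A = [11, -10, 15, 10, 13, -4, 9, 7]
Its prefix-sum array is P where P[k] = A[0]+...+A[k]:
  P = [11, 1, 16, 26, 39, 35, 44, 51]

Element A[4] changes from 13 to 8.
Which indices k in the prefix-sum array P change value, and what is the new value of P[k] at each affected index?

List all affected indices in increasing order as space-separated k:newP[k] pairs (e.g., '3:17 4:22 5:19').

Answer: 4:34 5:30 6:39 7:46

Derivation:
P[k] = A[0] + ... + A[k]
P[k] includes A[4] iff k >= 4
Affected indices: 4, 5, ..., 7; delta = -5
  P[4]: 39 + -5 = 34
  P[5]: 35 + -5 = 30
  P[6]: 44 + -5 = 39
  P[7]: 51 + -5 = 46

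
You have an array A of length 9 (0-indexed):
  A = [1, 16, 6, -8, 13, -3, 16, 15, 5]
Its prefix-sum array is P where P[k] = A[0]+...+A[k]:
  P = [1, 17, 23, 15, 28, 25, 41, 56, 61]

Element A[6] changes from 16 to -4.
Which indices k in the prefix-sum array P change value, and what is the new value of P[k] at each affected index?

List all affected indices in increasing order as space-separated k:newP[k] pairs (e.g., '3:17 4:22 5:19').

Answer: 6:21 7:36 8:41

Derivation:
P[k] = A[0] + ... + A[k]
P[k] includes A[6] iff k >= 6
Affected indices: 6, 7, ..., 8; delta = -20
  P[6]: 41 + -20 = 21
  P[7]: 56 + -20 = 36
  P[8]: 61 + -20 = 41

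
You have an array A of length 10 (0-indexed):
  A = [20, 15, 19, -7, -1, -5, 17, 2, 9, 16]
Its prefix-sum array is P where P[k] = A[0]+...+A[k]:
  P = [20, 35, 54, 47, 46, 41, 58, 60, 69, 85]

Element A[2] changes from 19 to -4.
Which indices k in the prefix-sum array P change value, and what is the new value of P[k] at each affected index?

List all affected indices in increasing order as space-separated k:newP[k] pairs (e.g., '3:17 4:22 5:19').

P[k] = A[0] + ... + A[k]
P[k] includes A[2] iff k >= 2
Affected indices: 2, 3, ..., 9; delta = -23
  P[2]: 54 + -23 = 31
  P[3]: 47 + -23 = 24
  P[4]: 46 + -23 = 23
  P[5]: 41 + -23 = 18
  P[6]: 58 + -23 = 35
  P[7]: 60 + -23 = 37
  P[8]: 69 + -23 = 46
  P[9]: 85 + -23 = 62

Answer: 2:31 3:24 4:23 5:18 6:35 7:37 8:46 9:62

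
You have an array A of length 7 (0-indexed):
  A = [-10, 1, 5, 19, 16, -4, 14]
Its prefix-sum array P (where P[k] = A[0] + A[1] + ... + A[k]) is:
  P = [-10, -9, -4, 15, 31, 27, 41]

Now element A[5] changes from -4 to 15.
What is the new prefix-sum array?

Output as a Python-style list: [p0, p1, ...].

Change: A[5] -4 -> 15, delta = 19
P[k] for k < 5: unchanged (A[5] not included)
P[k] for k >= 5: shift by delta = 19
  P[0] = -10 + 0 = -10
  P[1] = -9 + 0 = -9
  P[2] = -4 + 0 = -4
  P[3] = 15 + 0 = 15
  P[4] = 31 + 0 = 31
  P[5] = 27 + 19 = 46
  P[6] = 41 + 19 = 60

Answer: [-10, -9, -4, 15, 31, 46, 60]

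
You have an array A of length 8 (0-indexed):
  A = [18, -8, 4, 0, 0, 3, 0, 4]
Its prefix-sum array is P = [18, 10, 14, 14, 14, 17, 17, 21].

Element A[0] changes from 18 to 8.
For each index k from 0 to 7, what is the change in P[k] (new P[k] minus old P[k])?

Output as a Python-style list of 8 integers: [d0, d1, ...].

Element change: A[0] 18 -> 8, delta = -10
For k < 0: P[k] unchanged, delta_P[k] = 0
For k >= 0: P[k] shifts by exactly -10
Delta array: [-10, -10, -10, -10, -10, -10, -10, -10]

Answer: [-10, -10, -10, -10, -10, -10, -10, -10]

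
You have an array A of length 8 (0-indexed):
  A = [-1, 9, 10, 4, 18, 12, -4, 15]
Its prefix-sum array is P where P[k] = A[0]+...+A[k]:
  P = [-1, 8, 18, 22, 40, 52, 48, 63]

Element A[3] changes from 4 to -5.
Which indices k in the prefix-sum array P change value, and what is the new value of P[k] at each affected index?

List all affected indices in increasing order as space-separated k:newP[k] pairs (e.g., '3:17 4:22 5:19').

Answer: 3:13 4:31 5:43 6:39 7:54

Derivation:
P[k] = A[0] + ... + A[k]
P[k] includes A[3] iff k >= 3
Affected indices: 3, 4, ..., 7; delta = -9
  P[3]: 22 + -9 = 13
  P[4]: 40 + -9 = 31
  P[5]: 52 + -9 = 43
  P[6]: 48 + -9 = 39
  P[7]: 63 + -9 = 54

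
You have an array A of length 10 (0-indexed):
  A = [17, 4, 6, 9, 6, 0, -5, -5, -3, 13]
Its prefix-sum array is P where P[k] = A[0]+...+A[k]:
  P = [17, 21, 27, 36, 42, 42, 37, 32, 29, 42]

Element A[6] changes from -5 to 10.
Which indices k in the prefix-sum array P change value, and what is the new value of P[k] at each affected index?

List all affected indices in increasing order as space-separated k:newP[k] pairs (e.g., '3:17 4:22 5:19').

P[k] = A[0] + ... + A[k]
P[k] includes A[6] iff k >= 6
Affected indices: 6, 7, ..., 9; delta = 15
  P[6]: 37 + 15 = 52
  P[7]: 32 + 15 = 47
  P[8]: 29 + 15 = 44
  P[9]: 42 + 15 = 57

Answer: 6:52 7:47 8:44 9:57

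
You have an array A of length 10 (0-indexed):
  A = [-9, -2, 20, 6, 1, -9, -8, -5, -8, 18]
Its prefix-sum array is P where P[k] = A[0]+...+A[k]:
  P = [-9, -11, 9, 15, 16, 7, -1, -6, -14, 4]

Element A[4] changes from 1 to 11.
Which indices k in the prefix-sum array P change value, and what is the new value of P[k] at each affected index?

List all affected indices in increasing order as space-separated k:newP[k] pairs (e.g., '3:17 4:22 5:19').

Answer: 4:26 5:17 6:9 7:4 8:-4 9:14

Derivation:
P[k] = A[0] + ... + A[k]
P[k] includes A[4] iff k >= 4
Affected indices: 4, 5, ..., 9; delta = 10
  P[4]: 16 + 10 = 26
  P[5]: 7 + 10 = 17
  P[6]: -1 + 10 = 9
  P[7]: -6 + 10 = 4
  P[8]: -14 + 10 = -4
  P[9]: 4 + 10 = 14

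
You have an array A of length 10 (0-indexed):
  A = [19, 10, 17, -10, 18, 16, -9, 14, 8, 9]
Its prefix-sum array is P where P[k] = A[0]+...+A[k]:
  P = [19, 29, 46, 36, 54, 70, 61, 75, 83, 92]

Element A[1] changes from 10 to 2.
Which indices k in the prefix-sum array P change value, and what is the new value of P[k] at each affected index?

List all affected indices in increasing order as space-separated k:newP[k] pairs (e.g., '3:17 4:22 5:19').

Answer: 1:21 2:38 3:28 4:46 5:62 6:53 7:67 8:75 9:84

Derivation:
P[k] = A[0] + ... + A[k]
P[k] includes A[1] iff k >= 1
Affected indices: 1, 2, ..., 9; delta = -8
  P[1]: 29 + -8 = 21
  P[2]: 46 + -8 = 38
  P[3]: 36 + -8 = 28
  P[4]: 54 + -8 = 46
  P[5]: 70 + -8 = 62
  P[6]: 61 + -8 = 53
  P[7]: 75 + -8 = 67
  P[8]: 83 + -8 = 75
  P[9]: 92 + -8 = 84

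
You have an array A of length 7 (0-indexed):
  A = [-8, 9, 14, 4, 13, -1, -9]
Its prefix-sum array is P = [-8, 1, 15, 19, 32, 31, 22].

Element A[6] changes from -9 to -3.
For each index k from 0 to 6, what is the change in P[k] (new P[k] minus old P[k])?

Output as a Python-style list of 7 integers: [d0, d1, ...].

Answer: [0, 0, 0, 0, 0, 0, 6]

Derivation:
Element change: A[6] -9 -> -3, delta = 6
For k < 6: P[k] unchanged, delta_P[k] = 0
For k >= 6: P[k] shifts by exactly 6
Delta array: [0, 0, 0, 0, 0, 0, 6]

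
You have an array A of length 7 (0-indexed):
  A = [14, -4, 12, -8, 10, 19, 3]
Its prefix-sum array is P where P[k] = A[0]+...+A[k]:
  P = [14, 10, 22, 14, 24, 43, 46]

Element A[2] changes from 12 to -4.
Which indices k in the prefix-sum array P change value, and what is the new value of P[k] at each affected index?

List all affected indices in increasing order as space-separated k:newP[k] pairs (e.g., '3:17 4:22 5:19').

Answer: 2:6 3:-2 4:8 5:27 6:30

Derivation:
P[k] = A[0] + ... + A[k]
P[k] includes A[2] iff k >= 2
Affected indices: 2, 3, ..., 6; delta = -16
  P[2]: 22 + -16 = 6
  P[3]: 14 + -16 = -2
  P[4]: 24 + -16 = 8
  P[5]: 43 + -16 = 27
  P[6]: 46 + -16 = 30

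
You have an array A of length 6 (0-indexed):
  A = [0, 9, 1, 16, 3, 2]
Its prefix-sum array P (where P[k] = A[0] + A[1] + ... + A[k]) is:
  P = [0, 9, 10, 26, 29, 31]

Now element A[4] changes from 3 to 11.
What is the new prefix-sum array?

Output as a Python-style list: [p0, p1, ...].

Answer: [0, 9, 10, 26, 37, 39]

Derivation:
Change: A[4] 3 -> 11, delta = 8
P[k] for k < 4: unchanged (A[4] not included)
P[k] for k >= 4: shift by delta = 8
  P[0] = 0 + 0 = 0
  P[1] = 9 + 0 = 9
  P[2] = 10 + 0 = 10
  P[3] = 26 + 0 = 26
  P[4] = 29 + 8 = 37
  P[5] = 31 + 8 = 39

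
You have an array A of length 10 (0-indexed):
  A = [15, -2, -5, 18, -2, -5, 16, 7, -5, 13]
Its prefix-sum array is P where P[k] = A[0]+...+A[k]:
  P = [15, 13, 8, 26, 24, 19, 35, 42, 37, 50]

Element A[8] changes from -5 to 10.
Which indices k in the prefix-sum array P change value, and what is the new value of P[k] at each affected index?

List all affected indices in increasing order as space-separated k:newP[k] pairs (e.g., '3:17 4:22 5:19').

P[k] = A[0] + ... + A[k]
P[k] includes A[8] iff k >= 8
Affected indices: 8, 9, ..., 9; delta = 15
  P[8]: 37 + 15 = 52
  P[9]: 50 + 15 = 65

Answer: 8:52 9:65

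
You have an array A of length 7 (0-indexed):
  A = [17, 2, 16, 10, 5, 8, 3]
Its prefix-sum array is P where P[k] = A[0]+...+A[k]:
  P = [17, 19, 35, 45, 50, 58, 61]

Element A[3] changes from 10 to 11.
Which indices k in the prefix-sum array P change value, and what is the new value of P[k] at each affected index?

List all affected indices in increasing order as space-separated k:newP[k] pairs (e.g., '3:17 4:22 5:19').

Answer: 3:46 4:51 5:59 6:62

Derivation:
P[k] = A[0] + ... + A[k]
P[k] includes A[3] iff k >= 3
Affected indices: 3, 4, ..., 6; delta = 1
  P[3]: 45 + 1 = 46
  P[4]: 50 + 1 = 51
  P[5]: 58 + 1 = 59
  P[6]: 61 + 1 = 62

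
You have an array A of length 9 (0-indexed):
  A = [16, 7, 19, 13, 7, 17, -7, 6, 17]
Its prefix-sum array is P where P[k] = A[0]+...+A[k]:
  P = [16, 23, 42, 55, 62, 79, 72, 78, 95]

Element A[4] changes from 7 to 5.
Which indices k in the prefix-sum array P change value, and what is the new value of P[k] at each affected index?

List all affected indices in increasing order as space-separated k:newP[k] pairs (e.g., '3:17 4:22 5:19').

P[k] = A[0] + ... + A[k]
P[k] includes A[4] iff k >= 4
Affected indices: 4, 5, ..., 8; delta = -2
  P[4]: 62 + -2 = 60
  P[5]: 79 + -2 = 77
  P[6]: 72 + -2 = 70
  P[7]: 78 + -2 = 76
  P[8]: 95 + -2 = 93

Answer: 4:60 5:77 6:70 7:76 8:93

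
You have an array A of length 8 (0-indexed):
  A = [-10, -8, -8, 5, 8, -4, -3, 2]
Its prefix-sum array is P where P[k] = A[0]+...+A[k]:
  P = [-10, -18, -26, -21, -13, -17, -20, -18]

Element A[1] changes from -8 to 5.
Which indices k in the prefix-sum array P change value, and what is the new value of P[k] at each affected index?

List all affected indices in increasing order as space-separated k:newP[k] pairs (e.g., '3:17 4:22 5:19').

Answer: 1:-5 2:-13 3:-8 4:0 5:-4 6:-7 7:-5

Derivation:
P[k] = A[0] + ... + A[k]
P[k] includes A[1] iff k >= 1
Affected indices: 1, 2, ..., 7; delta = 13
  P[1]: -18 + 13 = -5
  P[2]: -26 + 13 = -13
  P[3]: -21 + 13 = -8
  P[4]: -13 + 13 = 0
  P[5]: -17 + 13 = -4
  P[6]: -20 + 13 = -7
  P[7]: -18 + 13 = -5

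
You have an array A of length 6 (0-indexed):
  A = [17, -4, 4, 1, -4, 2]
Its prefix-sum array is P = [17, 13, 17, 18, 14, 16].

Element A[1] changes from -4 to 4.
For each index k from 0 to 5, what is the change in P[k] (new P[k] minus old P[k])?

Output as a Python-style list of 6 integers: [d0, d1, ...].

Element change: A[1] -4 -> 4, delta = 8
For k < 1: P[k] unchanged, delta_P[k] = 0
For k >= 1: P[k] shifts by exactly 8
Delta array: [0, 8, 8, 8, 8, 8]

Answer: [0, 8, 8, 8, 8, 8]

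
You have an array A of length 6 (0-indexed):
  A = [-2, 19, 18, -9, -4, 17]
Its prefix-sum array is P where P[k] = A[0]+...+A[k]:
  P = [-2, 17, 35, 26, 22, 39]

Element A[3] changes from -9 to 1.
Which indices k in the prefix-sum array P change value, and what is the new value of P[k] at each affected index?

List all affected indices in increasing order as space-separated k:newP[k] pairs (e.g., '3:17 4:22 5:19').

Answer: 3:36 4:32 5:49

Derivation:
P[k] = A[0] + ... + A[k]
P[k] includes A[3] iff k >= 3
Affected indices: 3, 4, ..., 5; delta = 10
  P[3]: 26 + 10 = 36
  P[4]: 22 + 10 = 32
  P[5]: 39 + 10 = 49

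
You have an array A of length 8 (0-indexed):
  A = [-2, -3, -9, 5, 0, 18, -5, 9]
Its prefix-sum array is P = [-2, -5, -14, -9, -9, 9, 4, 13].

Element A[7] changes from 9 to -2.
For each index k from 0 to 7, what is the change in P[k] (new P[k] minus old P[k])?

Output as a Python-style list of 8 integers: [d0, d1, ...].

Answer: [0, 0, 0, 0, 0, 0, 0, -11]

Derivation:
Element change: A[7] 9 -> -2, delta = -11
For k < 7: P[k] unchanged, delta_P[k] = 0
For k >= 7: P[k] shifts by exactly -11
Delta array: [0, 0, 0, 0, 0, 0, 0, -11]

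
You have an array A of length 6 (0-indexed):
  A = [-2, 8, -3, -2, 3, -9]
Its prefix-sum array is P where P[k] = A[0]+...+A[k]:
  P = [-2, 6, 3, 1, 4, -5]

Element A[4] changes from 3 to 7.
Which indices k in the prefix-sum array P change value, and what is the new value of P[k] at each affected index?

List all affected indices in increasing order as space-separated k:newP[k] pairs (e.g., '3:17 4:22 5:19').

P[k] = A[0] + ... + A[k]
P[k] includes A[4] iff k >= 4
Affected indices: 4, 5, ..., 5; delta = 4
  P[4]: 4 + 4 = 8
  P[5]: -5 + 4 = -1

Answer: 4:8 5:-1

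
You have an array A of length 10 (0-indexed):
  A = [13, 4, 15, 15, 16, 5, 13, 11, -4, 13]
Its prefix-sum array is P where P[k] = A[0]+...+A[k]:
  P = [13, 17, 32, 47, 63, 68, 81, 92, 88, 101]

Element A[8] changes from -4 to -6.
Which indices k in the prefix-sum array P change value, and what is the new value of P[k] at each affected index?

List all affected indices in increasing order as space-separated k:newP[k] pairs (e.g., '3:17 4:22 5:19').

P[k] = A[0] + ... + A[k]
P[k] includes A[8] iff k >= 8
Affected indices: 8, 9, ..., 9; delta = -2
  P[8]: 88 + -2 = 86
  P[9]: 101 + -2 = 99

Answer: 8:86 9:99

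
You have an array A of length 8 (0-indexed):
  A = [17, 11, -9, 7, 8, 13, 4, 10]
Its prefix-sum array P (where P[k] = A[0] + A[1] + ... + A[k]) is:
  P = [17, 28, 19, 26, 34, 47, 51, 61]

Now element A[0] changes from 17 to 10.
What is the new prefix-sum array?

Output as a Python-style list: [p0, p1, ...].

Change: A[0] 17 -> 10, delta = -7
P[k] for k < 0: unchanged (A[0] not included)
P[k] for k >= 0: shift by delta = -7
  P[0] = 17 + -7 = 10
  P[1] = 28 + -7 = 21
  P[2] = 19 + -7 = 12
  P[3] = 26 + -7 = 19
  P[4] = 34 + -7 = 27
  P[5] = 47 + -7 = 40
  P[6] = 51 + -7 = 44
  P[7] = 61 + -7 = 54

Answer: [10, 21, 12, 19, 27, 40, 44, 54]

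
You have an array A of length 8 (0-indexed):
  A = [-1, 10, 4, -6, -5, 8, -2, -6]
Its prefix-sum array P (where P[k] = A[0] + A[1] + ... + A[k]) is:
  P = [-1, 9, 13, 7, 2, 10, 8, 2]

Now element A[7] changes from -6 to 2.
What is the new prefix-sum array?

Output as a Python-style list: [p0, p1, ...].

Answer: [-1, 9, 13, 7, 2, 10, 8, 10]

Derivation:
Change: A[7] -6 -> 2, delta = 8
P[k] for k < 7: unchanged (A[7] not included)
P[k] for k >= 7: shift by delta = 8
  P[0] = -1 + 0 = -1
  P[1] = 9 + 0 = 9
  P[2] = 13 + 0 = 13
  P[3] = 7 + 0 = 7
  P[4] = 2 + 0 = 2
  P[5] = 10 + 0 = 10
  P[6] = 8 + 0 = 8
  P[7] = 2 + 8 = 10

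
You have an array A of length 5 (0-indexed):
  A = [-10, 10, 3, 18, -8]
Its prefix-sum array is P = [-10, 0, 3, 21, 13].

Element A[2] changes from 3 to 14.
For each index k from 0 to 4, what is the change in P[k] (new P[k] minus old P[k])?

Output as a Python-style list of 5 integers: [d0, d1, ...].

Element change: A[2] 3 -> 14, delta = 11
For k < 2: P[k] unchanged, delta_P[k] = 0
For k >= 2: P[k] shifts by exactly 11
Delta array: [0, 0, 11, 11, 11]

Answer: [0, 0, 11, 11, 11]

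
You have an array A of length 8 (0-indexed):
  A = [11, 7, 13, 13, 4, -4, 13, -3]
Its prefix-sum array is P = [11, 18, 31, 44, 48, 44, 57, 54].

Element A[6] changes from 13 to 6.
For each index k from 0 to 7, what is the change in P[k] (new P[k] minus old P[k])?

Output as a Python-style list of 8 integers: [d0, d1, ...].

Element change: A[6] 13 -> 6, delta = -7
For k < 6: P[k] unchanged, delta_P[k] = 0
For k >= 6: P[k] shifts by exactly -7
Delta array: [0, 0, 0, 0, 0, 0, -7, -7]

Answer: [0, 0, 0, 0, 0, 0, -7, -7]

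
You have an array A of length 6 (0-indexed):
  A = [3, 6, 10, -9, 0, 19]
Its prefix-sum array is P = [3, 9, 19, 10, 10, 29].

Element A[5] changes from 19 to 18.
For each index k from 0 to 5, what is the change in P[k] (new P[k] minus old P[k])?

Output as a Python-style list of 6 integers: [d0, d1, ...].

Answer: [0, 0, 0, 0, 0, -1]

Derivation:
Element change: A[5] 19 -> 18, delta = -1
For k < 5: P[k] unchanged, delta_P[k] = 0
For k >= 5: P[k] shifts by exactly -1
Delta array: [0, 0, 0, 0, 0, -1]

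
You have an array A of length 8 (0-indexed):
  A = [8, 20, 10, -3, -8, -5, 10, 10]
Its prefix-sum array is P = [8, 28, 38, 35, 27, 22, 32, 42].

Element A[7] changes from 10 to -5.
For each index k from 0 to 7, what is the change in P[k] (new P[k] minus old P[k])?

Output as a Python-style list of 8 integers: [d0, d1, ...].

Answer: [0, 0, 0, 0, 0, 0, 0, -15]

Derivation:
Element change: A[7] 10 -> -5, delta = -15
For k < 7: P[k] unchanged, delta_P[k] = 0
For k >= 7: P[k] shifts by exactly -15
Delta array: [0, 0, 0, 0, 0, 0, 0, -15]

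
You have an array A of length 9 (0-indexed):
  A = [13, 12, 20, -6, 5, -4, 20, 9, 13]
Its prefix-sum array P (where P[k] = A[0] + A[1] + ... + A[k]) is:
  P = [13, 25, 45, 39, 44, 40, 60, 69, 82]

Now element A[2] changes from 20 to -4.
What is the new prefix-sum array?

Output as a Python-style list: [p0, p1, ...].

Change: A[2] 20 -> -4, delta = -24
P[k] for k < 2: unchanged (A[2] not included)
P[k] for k >= 2: shift by delta = -24
  P[0] = 13 + 0 = 13
  P[1] = 25 + 0 = 25
  P[2] = 45 + -24 = 21
  P[3] = 39 + -24 = 15
  P[4] = 44 + -24 = 20
  P[5] = 40 + -24 = 16
  P[6] = 60 + -24 = 36
  P[7] = 69 + -24 = 45
  P[8] = 82 + -24 = 58

Answer: [13, 25, 21, 15, 20, 16, 36, 45, 58]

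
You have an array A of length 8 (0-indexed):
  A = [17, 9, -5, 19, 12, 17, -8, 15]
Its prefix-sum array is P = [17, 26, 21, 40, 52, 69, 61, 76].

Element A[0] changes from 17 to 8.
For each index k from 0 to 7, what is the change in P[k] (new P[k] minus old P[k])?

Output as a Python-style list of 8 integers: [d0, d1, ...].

Element change: A[0] 17 -> 8, delta = -9
For k < 0: P[k] unchanged, delta_P[k] = 0
For k >= 0: P[k] shifts by exactly -9
Delta array: [-9, -9, -9, -9, -9, -9, -9, -9]

Answer: [-9, -9, -9, -9, -9, -9, -9, -9]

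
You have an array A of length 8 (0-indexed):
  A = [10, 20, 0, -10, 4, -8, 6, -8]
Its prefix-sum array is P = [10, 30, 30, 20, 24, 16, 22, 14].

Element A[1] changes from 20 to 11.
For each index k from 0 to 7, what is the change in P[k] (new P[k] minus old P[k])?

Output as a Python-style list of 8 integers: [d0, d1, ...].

Answer: [0, -9, -9, -9, -9, -9, -9, -9]

Derivation:
Element change: A[1] 20 -> 11, delta = -9
For k < 1: P[k] unchanged, delta_P[k] = 0
For k >= 1: P[k] shifts by exactly -9
Delta array: [0, -9, -9, -9, -9, -9, -9, -9]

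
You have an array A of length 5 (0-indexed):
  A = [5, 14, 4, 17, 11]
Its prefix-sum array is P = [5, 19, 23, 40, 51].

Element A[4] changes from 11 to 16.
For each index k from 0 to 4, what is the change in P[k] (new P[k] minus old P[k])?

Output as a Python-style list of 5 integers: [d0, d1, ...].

Answer: [0, 0, 0, 0, 5]

Derivation:
Element change: A[4] 11 -> 16, delta = 5
For k < 4: P[k] unchanged, delta_P[k] = 0
For k >= 4: P[k] shifts by exactly 5
Delta array: [0, 0, 0, 0, 5]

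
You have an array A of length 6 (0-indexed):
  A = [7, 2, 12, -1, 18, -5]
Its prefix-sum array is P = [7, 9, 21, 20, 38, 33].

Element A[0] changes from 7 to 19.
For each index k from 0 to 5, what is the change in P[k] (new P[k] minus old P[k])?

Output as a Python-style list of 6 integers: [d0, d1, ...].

Element change: A[0] 7 -> 19, delta = 12
For k < 0: P[k] unchanged, delta_P[k] = 0
For k >= 0: P[k] shifts by exactly 12
Delta array: [12, 12, 12, 12, 12, 12]

Answer: [12, 12, 12, 12, 12, 12]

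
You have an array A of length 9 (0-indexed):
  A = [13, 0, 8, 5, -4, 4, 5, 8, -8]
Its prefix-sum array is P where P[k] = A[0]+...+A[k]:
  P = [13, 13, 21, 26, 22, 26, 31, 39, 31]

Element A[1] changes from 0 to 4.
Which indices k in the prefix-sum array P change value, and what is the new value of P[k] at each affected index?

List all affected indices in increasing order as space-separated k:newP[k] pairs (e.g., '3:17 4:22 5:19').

P[k] = A[0] + ... + A[k]
P[k] includes A[1] iff k >= 1
Affected indices: 1, 2, ..., 8; delta = 4
  P[1]: 13 + 4 = 17
  P[2]: 21 + 4 = 25
  P[3]: 26 + 4 = 30
  P[4]: 22 + 4 = 26
  P[5]: 26 + 4 = 30
  P[6]: 31 + 4 = 35
  P[7]: 39 + 4 = 43
  P[8]: 31 + 4 = 35

Answer: 1:17 2:25 3:30 4:26 5:30 6:35 7:43 8:35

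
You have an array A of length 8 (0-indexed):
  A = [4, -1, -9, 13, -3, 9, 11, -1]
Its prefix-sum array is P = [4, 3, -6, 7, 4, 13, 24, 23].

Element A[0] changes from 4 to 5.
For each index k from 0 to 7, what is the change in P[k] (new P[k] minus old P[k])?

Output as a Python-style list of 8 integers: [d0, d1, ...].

Element change: A[0] 4 -> 5, delta = 1
For k < 0: P[k] unchanged, delta_P[k] = 0
For k >= 0: P[k] shifts by exactly 1
Delta array: [1, 1, 1, 1, 1, 1, 1, 1]

Answer: [1, 1, 1, 1, 1, 1, 1, 1]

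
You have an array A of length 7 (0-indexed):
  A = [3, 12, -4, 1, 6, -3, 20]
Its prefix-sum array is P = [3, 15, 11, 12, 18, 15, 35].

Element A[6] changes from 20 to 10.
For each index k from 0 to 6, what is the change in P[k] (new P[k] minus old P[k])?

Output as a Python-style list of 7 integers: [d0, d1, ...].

Answer: [0, 0, 0, 0, 0, 0, -10]

Derivation:
Element change: A[6] 20 -> 10, delta = -10
For k < 6: P[k] unchanged, delta_P[k] = 0
For k >= 6: P[k] shifts by exactly -10
Delta array: [0, 0, 0, 0, 0, 0, -10]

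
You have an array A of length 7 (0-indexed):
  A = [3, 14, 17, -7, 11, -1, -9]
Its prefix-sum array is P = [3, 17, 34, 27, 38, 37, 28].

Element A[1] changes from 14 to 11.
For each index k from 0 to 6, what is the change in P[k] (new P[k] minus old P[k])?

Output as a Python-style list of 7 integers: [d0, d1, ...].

Answer: [0, -3, -3, -3, -3, -3, -3]

Derivation:
Element change: A[1] 14 -> 11, delta = -3
For k < 1: P[k] unchanged, delta_P[k] = 0
For k >= 1: P[k] shifts by exactly -3
Delta array: [0, -3, -3, -3, -3, -3, -3]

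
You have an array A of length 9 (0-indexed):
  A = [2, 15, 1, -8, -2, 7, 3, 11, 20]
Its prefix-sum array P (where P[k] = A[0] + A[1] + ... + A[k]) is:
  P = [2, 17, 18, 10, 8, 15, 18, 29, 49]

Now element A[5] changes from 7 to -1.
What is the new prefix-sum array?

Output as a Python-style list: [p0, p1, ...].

Change: A[5] 7 -> -1, delta = -8
P[k] for k < 5: unchanged (A[5] not included)
P[k] for k >= 5: shift by delta = -8
  P[0] = 2 + 0 = 2
  P[1] = 17 + 0 = 17
  P[2] = 18 + 0 = 18
  P[3] = 10 + 0 = 10
  P[4] = 8 + 0 = 8
  P[5] = 15 + -8 = 7
  P[6] = 18 + -8 = 10
  P[7] = 29 + -8 = 21
  P[8] = 49 + -8 = 41

Answer: [2, 17, 18, 10, 8, 7, 10, 21, 41]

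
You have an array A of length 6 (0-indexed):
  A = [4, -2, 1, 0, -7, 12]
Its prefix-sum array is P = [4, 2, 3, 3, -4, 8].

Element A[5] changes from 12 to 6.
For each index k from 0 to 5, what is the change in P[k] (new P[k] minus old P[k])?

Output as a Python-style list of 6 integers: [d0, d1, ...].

Answer: [0, 0, 0, 0, 0, -6]

Derivation:
Element change: A[5] 12 -> 6, delta = -6
For k < 5: P[k] unchanged, delta_P[k] = 0
For k >= 5: P[k] shifts by exactly -6
Delta array: [0, 0, 0, 0, 0, -6]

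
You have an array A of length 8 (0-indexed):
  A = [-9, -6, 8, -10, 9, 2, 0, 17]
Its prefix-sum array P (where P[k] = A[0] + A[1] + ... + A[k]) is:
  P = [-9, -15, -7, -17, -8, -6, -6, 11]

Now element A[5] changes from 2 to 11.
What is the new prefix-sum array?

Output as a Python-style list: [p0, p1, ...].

Answer: [-9, -15, -7, -17, -8, 3, 3, 20]

Derivation:
Change: A[5] 2 -> 11, delta = 9
P[k] for k < 5: unchanged (A[5] not included)
P[k] for k >= 5: shift by delta = 9
  P[0] = -9 + 0 = -9
  P[1] = -15 + 0 = -15
  P[2] = -7 + 0 = -7
  P[3] = -17 + 0 = -17
  P[4] = -8 + 0 = -8
  P[5] = -6 + 9 = 3
  P[6] = -6 + 9 = 3
  P[7] = 11 + 9 = 20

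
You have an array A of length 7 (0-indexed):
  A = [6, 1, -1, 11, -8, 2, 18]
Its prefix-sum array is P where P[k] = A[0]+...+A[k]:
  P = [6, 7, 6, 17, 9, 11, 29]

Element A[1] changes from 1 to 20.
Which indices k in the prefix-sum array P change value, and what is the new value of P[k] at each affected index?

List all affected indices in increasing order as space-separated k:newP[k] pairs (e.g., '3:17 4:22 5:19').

P[k] = A[0] + ... + A[k]
P[k] includes A[1] iff k >= 1
Affected indices: 1, 2, ..., 6; delta = 19
  P[1]: 7 + 19 = 26
  P[2]: 6 + 19 = 25
  P[3]: 17 + 19 = 36
  P[4]: 9 + 19 = 28
  P[5]: 11 + 19 = 30
  P[6]: 29 + 19 = 48

Answer: 1:26 2:25 3:36 4:28 5:30 6:48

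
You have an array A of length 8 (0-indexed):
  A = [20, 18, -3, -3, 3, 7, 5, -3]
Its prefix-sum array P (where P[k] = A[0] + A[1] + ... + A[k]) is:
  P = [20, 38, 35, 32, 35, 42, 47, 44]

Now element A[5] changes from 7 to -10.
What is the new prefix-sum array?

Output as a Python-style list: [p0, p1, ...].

Answer: [20, 38, 35, 32, 35, 25, 30, 27]

Derivation:
Change: A[5] 7 -> -10, delta = -17
P[k] for k < 5: unchanged (A[5] not included)
P[k] for k >= 5: shift by delta = -17
  P[0] = 20 + 0 = 20
  P[1] = 38 + 0 = 38
  P[2] = 35 + 0 = 35
  P[3] = 32 + 0 = 32
  P[4] = 35 + 0 = 35
  P[5] = 42 + -17 = 25
  P[6] = 47 + -17 = 30
  P[7] = 44 + -17 = 27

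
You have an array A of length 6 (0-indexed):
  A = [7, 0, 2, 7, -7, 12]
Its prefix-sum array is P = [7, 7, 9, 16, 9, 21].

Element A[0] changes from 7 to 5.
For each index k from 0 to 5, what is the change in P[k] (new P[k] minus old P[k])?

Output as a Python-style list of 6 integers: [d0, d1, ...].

Answer: [-2, -2, -2, -2, -2, -2]

Derivation:
Element change: A[0] 7 -> 5, delta = -2
For k < 0: P[k] unchanged, delta_P[k] = 0
For k >= 0: P[k] shifts by exactly -2
Delta array: [-2, -2, -2, -2, -2, -2]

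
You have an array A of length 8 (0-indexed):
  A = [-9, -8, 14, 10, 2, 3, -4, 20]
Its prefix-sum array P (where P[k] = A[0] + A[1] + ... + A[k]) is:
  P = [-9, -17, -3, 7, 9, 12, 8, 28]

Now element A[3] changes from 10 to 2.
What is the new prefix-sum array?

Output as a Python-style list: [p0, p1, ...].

Change: A[3] 10 -> 2, delta = -8
P[k] for k < 3: unchanged (A[3] not included)
P[k] for k >= 3: shift by delta = -8
  P[0] = -9 + 0 = -9
  P[1] = -17 + 0 = -17
  P[2] = -3 + 0 = -3
  P[3] = 7 + -8 = -1
  P[4] = 9 + -8 = 1
  P[5] = 12 + -8 = 4
  P[6] = 8 + -8 = 0
  P[7] = 28 + -8 = 20

Answer: [-9, -17, -3, -1, 1, 4, 0, 20]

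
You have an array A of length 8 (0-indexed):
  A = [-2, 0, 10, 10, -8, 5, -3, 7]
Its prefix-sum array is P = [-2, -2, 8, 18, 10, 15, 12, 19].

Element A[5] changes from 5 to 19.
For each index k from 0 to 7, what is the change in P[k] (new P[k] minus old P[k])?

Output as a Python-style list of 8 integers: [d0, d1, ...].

Answer: [0, 0, 0, 0, 0, 14, 14, 14]

Derivation:
Element change: A[5] 5 -> 19, delta = 14
For k < 5: P[k] unchanged, delta_P[k] = 0
For k >= 5: P[k] shifts by exactly 14
Delta array: [0, 0, 0, 0, 0, 14, 14, 14]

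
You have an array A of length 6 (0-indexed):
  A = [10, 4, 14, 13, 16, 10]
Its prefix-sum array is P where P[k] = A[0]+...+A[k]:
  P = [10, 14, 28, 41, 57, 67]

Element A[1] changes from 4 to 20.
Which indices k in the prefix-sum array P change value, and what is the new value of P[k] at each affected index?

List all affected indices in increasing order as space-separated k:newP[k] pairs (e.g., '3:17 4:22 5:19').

P[k] = A[0] + ... + A[k]
P[k] includes A[1] iff k >= 1
Affected indices: 1, 2, ..., 5; delta = 16
  P[1]: 14 + 16 = 30
  P[2]: 28 + 16 = 44
  P[3]: 41 + 16 = 57
  P[4]: 57 + 16 = 73
  P[5]: 67 + 16 = 83

Answer: 1:30 2:44 3:57 4:73 5:83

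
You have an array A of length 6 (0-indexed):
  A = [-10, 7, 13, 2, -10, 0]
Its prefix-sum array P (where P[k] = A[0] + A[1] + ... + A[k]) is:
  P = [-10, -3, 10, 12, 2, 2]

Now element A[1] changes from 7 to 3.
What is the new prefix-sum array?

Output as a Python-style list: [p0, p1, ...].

Change: A[1] 7 -> 3, delta = -4
P[k] for k < 1: unchanged (A[1] not included)
P[k] for k >= 1: shift by delta = -4
  P[0] = -10 + 0 = -10
  P[1] = -3 + -4 = -7
  P[2] = 10 + -4 = 6
  P[3] = 12 + -4 = 8
  P[4] = 2 + -4 = -2
  P[5] = 2 + -4 = -2

Answer: [-10, -7, 6, 8, -2, -2]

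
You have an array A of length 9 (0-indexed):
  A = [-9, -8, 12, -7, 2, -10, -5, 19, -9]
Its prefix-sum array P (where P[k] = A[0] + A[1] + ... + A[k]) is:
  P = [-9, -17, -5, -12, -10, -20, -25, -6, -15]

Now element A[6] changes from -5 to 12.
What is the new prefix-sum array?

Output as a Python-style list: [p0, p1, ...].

Change: A[6] -5 -> 12, delta = 17
P[k] for k < 6: unchanged (A[6] not included)
P[k] for k >= 6: shift by delta = 17
  P[0] = -9 + 0 = -9
  P[1] = -17 + 0 = -17
  P[2] = -5 + 0 = -5
  P[3] = -12 + 0 = -12
  P[4] = -10 + 0 = -10
  P[5] = -20 + 0 = -20
  P[6] = -25 + 17 = -8
  P[7] = -6 + 17 = 11
  P[8] = -15 + 17 = 2

Answer: [-9, -17, -5, -12, -10, -20, -8, 11, 2]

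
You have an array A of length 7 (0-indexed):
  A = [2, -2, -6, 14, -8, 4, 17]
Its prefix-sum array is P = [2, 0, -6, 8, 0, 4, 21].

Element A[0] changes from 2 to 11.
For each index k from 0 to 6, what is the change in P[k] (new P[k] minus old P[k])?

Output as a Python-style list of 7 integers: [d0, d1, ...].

Element change: A[0] 2 -> 11, delta = 9
For k < 0: P[k] unchanged, delta_P[k] = 0
For k >= 0: P[k] shifts by exactly 9
Delta array: [9, 9, 9, 9, 9, 9, 9]

Answer: [9, 9, 9, 9, 9, 9, 9]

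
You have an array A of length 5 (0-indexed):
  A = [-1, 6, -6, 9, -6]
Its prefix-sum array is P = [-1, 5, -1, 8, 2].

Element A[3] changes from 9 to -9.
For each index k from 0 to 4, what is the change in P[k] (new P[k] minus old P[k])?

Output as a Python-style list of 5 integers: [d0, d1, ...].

Element change: A[3] 9 -> -9, delta = -18
For k < 3: P[k] unchanged, delta_P[k] = 0
For k >= 3: P[k] shifts by exactly -18
Delta array: [0, 0, 0, -18, -18]

Answer: [0, 0, 0, -18, -18]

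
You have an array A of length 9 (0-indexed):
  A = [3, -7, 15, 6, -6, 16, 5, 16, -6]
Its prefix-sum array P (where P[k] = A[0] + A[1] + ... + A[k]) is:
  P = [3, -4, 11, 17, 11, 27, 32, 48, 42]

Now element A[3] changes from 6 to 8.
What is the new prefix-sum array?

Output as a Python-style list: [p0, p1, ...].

Answer: [3, -4, 11, 19, 13, 29, 34, 50, 44]

Derivation:
Change: A[3] 6 -> 8, delta = 2
P[k] for k < 3: unchanged (A[3] not included)
P[k] for k >= 3: shift by delta = 2
  P[0] = 3 + 0 = 3
  P[1] = -4 + 0 = -4
  P[2] = 11 + 0 = 11
  P[3] = 17 + 2 = 19
  P[4] = 11 + 2 = 13
  P[5] = 27 + 2 = 29
  P[6] = 32 + 2 = 34
  P[7] = 48 + 2 = 50
  P[8] = 42 + 2 = 44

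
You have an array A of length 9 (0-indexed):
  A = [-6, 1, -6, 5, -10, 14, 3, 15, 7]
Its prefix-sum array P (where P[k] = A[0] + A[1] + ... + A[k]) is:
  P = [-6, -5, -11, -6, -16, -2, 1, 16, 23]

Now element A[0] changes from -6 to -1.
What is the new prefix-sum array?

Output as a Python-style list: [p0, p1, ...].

Answer: [-1, 0, -6, -1, -11, 3, 6, 21, 28]

Derivation:
Change: A[0] -6 -> -1, delta = 5
P[k] for k < 0: unchanged (A[0] not included)
P[k] for k >= 0: shift by delta = 5
  P[0] = -6 + 5 = -1
  P[1] = -5 + 5 = 0
  P[2] = -11 + 5 = -6
  P[3] = -6 + 5 = -1
  P[4] = -16 + 5 = -11
  P[5] = -2 + 5 = 3
  P[6] = 1 + 5 = 6
  P[7] = 16 + 5 = 21
  P[8] = 23 + 5 = 28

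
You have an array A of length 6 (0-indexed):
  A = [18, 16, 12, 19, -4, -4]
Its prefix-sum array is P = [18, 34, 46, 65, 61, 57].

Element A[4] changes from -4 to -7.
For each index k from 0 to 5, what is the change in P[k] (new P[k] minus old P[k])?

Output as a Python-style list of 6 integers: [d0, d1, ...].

Answer: [0, 0, 0, 0, -3, -3]

Derivation:
Element change: A[4] -4 -> -7, delta = -3
For k < 4: P[k] unchanged, delta_P[k] = 0
For k >= 4: P[k] shifts by exactly -3
Delta array: [0, 0, 0, 0, -3, -3]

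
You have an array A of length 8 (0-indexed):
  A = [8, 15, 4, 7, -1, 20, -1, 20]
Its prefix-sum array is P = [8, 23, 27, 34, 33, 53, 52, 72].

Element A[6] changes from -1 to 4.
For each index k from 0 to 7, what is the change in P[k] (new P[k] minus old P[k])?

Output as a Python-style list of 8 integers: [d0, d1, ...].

Element change: A[6] -1 -> 4, delta = 5
For k < 6: P[k] unchanged, delta_P[k] = 0
For k >= 6: P[k] shifts by exactly 5
Delta array: [0, 0, 0, 0, 0, 0, 5, 5]

Answer: [0, 0, 0, 0, 0, 0, 5, 5]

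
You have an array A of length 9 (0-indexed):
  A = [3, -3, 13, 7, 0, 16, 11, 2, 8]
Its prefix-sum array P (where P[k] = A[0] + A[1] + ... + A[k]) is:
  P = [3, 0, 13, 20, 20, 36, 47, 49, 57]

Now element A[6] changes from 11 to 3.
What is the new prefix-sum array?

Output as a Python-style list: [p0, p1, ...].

Change: A[6] 11 -> 3, delta = -8
P[k] for k < 6: unchanged (A[6] not included)
P[k] for k >= 6: shift by delta = -8
  P[0] = 3 + 0 = 3
  P[1] = 0 + 0 = 0
  P[2] = 13 + 0 = 13
  P[3] = 20 + 0 = 20
  P[4] = 20 + 0 = 20
  P[5] = 36 + 0 = 36
  P[6] = 47 + -8 = 39
  P[7] = 49 + -8 = 41
  P[8] = 57 + -8 = 49

Answer: [3, 0, 13, 20, 20, 36, 39, 41, 49]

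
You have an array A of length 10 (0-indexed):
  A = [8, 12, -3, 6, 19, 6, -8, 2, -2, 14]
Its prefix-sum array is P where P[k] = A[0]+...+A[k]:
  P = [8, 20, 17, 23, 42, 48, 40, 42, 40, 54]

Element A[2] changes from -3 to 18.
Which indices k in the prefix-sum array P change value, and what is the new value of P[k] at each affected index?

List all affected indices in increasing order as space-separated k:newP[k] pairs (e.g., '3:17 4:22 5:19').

P[k] = A[0] + ... + A[k]
P[k] includes A[2] iff k >= 2
Affected indices: 2, 3, ..., 9; delta = 21
  P[2]: 17 + 21 = 38
  P[3]: 23 + 21 = 44
  P[4]: 42 + 21 = 63
  P[5]: 48 + 21 = 69
  P[6]: 40 + 21 = 61
  P[7]: 42 + 21 = 63
  P[8]: 40 + 21 = 61
  P[9]: 54 + 21 = 75

Answer: 2:38 3:44 4:63 5:69 6:61 7:63 8:61 9:75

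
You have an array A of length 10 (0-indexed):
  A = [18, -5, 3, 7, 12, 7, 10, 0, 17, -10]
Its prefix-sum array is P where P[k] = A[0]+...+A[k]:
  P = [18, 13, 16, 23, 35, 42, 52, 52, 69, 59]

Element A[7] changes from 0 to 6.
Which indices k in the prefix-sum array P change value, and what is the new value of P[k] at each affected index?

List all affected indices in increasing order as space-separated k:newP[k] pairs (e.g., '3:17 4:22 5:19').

Answer: 7:58 8:75 9:65

Derivation:
P[k] = A[0] + ... + A[k]
P[k] includes A[7] iff k >= 7
Affected indices: 7, 8, ..., 9; delta = 6
  P[7]: 52 + 6 = 58
  P[8]: 69 + 6 = 75
  P[9]: 59 + 6 = 65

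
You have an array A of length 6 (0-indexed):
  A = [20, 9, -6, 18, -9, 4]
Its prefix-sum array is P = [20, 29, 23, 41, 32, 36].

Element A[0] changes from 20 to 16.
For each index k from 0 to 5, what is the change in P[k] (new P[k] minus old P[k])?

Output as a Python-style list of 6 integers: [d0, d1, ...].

Answer: [-4, -4, -4, -4, -4, -4]

Derivation:
Element change: A[0] 20 -> 16, delta = -4
For k < 0: P[k] unchanged, delta_P[k] = 0
For k >= 0: P[k] shifts by exactly -4
Delta array: [-4, -4, -4, -4, -4, -4]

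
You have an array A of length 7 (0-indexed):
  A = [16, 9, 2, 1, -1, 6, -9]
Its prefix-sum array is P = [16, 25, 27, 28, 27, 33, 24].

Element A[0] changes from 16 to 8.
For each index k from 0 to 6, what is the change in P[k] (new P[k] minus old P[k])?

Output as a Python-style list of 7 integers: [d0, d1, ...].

Element change: A[0] 16 -> 8, delta = -8
For k < 0: P[k] unchanged, delta_P[k] = 0
For k >= 0: P[k] shifts by exactly -8
Delta array: [-8, -8, -8, -8, -8, -8, -8]

Answer: [-8, -8, -8, -8, -8, -8, -8]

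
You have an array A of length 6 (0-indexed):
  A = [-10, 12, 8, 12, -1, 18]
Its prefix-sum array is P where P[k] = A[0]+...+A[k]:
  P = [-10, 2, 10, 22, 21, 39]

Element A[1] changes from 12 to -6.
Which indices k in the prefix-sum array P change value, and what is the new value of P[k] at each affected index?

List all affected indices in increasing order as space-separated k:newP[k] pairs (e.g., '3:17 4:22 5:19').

Answer: 1:-16 2:-8 3:4 4:3 5:21

Derivation:
P[k] = A[0] + ... + A[k]
P[k] includes A[1] iff k >= 1
Affected indices: 1, 2, ..., 5; delta = -18
  P[1]: 2 + -18 = -16
  P[2]: 10 + -18 = -8
  P[3]: 22 + -18 = 4
  P[4]: 21 + -18 = 3
  P[5]: 39 + -18 = 21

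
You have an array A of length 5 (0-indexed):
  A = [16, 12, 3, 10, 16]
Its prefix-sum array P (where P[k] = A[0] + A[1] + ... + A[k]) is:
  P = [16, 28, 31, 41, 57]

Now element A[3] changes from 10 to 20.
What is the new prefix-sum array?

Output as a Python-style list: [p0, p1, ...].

Answer: [16, 28, 31, 51, 67]

Derivation:
Change: A[3] 10 -> 20, delta = 10
P[k] for k < 3: unchanged (A[3] not included)
P[k] for k >= 3: shift by delta = 10
  P[0] = 16 + 0 = 16
  P[1] = 28 + 0 = 28
  P[2] = 31 + 0 = 31
  P[3] = 41 + 10 = 51
  P[4] = 57 + 10 = 67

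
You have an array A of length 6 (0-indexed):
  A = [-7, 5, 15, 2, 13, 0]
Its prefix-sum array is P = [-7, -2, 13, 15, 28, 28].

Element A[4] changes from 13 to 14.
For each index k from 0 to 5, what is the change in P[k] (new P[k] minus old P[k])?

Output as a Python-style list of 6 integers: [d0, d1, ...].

Answer: [0, 0, 0, 0, 1, 1]

Derivation:
Element change: A[4] 13 -> 14, delta = 1
For k < 4: P[k] unchanged, delta_P[k] = 0
For k >= 4: P[k] shifts by exactly 1
Delta array: [0, 0, 0, 0, 1, 1]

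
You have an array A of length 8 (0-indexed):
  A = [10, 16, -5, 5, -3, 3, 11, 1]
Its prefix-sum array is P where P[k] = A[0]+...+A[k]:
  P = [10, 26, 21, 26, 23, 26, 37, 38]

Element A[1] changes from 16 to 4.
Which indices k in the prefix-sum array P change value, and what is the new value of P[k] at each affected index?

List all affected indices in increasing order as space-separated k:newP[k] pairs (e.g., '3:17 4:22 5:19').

P[k] = A[0] + ... + A[k]
P[k] includes A[1] iff k >= 1
Affected indices: 1, 2, ..., 7; delta = -12
  P[1]: 26 + -12 = 14
  P[2]: 21 + -12 = 9
  P[3]: 26 + -12 = 14
  P[4]: 23 + -12 = 11
  P[5]: 26 + -12 = 14
  P[6]: 37 + -12 = 25
  P[7]: 38 + -12 = 26

Answer: 1:14 2:9 3:14 4:11 5:14 6:25 7:26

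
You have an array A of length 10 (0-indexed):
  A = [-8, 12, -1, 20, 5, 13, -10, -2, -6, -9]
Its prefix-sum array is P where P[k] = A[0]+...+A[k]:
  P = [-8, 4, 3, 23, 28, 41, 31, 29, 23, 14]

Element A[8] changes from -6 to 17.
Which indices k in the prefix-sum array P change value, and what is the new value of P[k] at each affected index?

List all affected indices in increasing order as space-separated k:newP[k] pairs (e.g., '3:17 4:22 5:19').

P[k] = A[0] + ... + A[k]
P[k] includes A[8] iff k >= 8
Affected indices: 8, 9, ..., 9; delta = 23
  P[8]: 23 + 23 = 46
  P[9]: 14 + 23 = 37

Answer: 8:46 9:37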